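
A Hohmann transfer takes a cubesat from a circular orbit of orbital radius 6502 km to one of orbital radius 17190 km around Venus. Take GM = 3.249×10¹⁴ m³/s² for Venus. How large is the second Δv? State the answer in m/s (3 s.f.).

r₁ = 6502 km = 6.502×10⁶ m.
r₂ = 17190 km = 1.719×10⁷ m.
Transfer ellipse a_t = (r₁ + r₂)/2 = 1.185×10⁷ m.
At r₁: circular v_c1 = √(μ/r₁) = 7069 m/s; transfer-periapsis v_p = √[μ(2/r₁ − 1/a_t)] = 8515 m/s.
At r₂: circular v_c2 = √(μ/r₂) = 4347 m/s; transfer-apoapsis v_a = √[μ(2/r₂ − 1/a_t)] = 3221 m/s.
Δv₂ = v_c2 − v_a = 1127 m/s.

Δv ≈ 1130 m/s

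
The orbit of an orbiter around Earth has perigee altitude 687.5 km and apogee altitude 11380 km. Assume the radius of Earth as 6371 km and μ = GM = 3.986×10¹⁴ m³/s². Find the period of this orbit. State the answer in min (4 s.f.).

r_p = 6371 + 687.5 = 7058.5 km = 7.0585×10⁶ m.
r_a = 6371 + 11380 = 17751 km = 1.7751×10⁷ m.
Semi-major axis a = (r_p + r_a)/2 = (7058.5 + 17751)/2 = 12405 km = 1.240×10⁷ m.
By Kepler's third law T = 2π√(a³/μ) = 2π × 2.188×10³ = 1.375×10⁴ s.
= 229.2 min.

T ≈ 229.2 min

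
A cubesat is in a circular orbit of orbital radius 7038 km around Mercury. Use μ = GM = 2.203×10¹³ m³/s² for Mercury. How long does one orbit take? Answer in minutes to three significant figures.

r = 7038 km = 7.038×10⁶ m.
Kepler's third law: T = 2π√(r³/μ) = 2π√((7.038×10⁶)³ / 2.203×10¹³).
r³/μ = 1.582×10⁷ s², so T = 2π × 3.978×10³ = 2.499×10⁴ s.
Converting: 2.499×10⁴ s ÷ 60.00 = 416.6 minutes.

T ≈ 417 minutes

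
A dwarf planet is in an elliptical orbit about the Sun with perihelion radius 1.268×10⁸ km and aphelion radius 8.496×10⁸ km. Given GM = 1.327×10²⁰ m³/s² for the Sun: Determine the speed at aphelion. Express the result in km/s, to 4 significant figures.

v ≈ 6.369 km/s

Semi-major axis a = (r_p + r_a)/2 = 4.8820×10⁸ km = 4.882×10¹¹ m.
Vis-viva: v² = μ(2/r − 1/a) = 1.327×10²⁰ × (2.354×10⁻¹² − 2.048×10⁻¹²) = 4.057×10⁷ m²/s².
v = 6369 m/s = 6.369 km/s.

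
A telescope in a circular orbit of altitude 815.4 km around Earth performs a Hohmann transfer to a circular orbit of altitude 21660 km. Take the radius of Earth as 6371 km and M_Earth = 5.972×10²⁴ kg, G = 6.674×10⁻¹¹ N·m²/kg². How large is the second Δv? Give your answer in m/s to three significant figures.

μ = GM = 6.674×10⁻¹¹ × 5.972×10²⁴ = 3.986×10¹⁴ m³/s².
r₁ = 6371 + 815.4 = 7186.4 km = 7.1864×10⁶ m.
r₂ = 6371 + 21660 = 28031 km = 2.8031×10⁷ m.
Transfer ellipse a_t = (r₁ + r₂)/2 = 1.761×10⁷ m.
At r₁: circular v_c1 = √(μ/r₁) = 7447 m/s; transfer-perigee v_p = √[μ(2/r₁ − 1/a_t)] = 9396 m/s.
At r₂: circular v_c2 = √(μ/r₂) = 3771 m/s; transfer-apogee v_a = √[μ(2/r₂ − 1/a_t)] = 2409 m/s.
Δv₂ = v_c2 − v_a = 1362 m/s.

Δv ≈ 1360 m/s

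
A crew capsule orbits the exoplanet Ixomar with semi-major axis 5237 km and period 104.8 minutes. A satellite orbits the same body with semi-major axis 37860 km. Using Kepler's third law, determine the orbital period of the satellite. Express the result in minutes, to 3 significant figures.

Kepler's third law: T² ∝ a³, so T₂ = T₁ (a₂/a₁)^(3/2).
a₂/a₁ = 7.229, (a₂/a₁)^(3/2) = 19.44.
T₂ = 104.8 × 19.44 = 2037 minutes.

T₂ ≈ 2040 minutes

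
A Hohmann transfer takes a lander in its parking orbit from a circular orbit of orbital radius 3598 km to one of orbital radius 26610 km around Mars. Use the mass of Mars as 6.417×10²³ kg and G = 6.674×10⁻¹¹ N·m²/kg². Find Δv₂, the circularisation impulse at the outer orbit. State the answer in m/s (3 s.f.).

Δv ≈ 649 m/s

μ = GM = 6.674×10⁻¹¹ × 6.417×10²³ = 4.283×10¹³ m³/s².
r₁ = 3598 km = 3.598×10⁶ m.
r₂ = 26610 km = 2.661×10⁷ m.
Transfer ellipse a_t = (r₁ + r₂)/2 = 1.510×10⁷ m.
At r₁: circular v_c1 = √(μ/r₁) = 3450 m/s; transfer-periapsis v_p = √[μ(2/r₁ − 1/a_t)] = 4579 m/s.
At r₂: circular v_c2 = √(μ/r₂) = 1269 m/s; transfer-apoapsis v_a = √[μ(2/r₂ − 1/a_t)] = 619.2 m/s.
Δv₂ = v_c2 − v_a = 649.4 m/s.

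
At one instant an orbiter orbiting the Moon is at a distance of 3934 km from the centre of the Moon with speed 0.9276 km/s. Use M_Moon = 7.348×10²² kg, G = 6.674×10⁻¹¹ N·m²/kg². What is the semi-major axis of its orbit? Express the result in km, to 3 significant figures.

μ = GM = 6.674×10⁻¹¹ × 7.348×10²² = 4.904×10¹² m³/s².
r = 3.934×10⁶ m.
Vis-viva rearranged: 1/a = 2/r − v²/μ = 5.084×10⁻⁷ − 1.755×10⁻⁷ = 3.329×10⁻⁷ m⁻¹.
a = 3.004×10⁶ m = 3003.6 km.

a ≈ 3000 km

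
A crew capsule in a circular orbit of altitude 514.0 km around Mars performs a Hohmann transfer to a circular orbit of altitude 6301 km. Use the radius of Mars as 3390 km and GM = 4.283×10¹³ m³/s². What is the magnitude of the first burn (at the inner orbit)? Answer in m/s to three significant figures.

Δv ≈ 643 m/s

r₁ = 3390 + 514.0 = 3904.0 km = 3.9040×10⁶ m.
r₂ = 3390 + 6301 = 9691.0 km = 9.6910×10⁶ m.
Transfer ellipse a_t = (r₁ + r₂)/2 = 6.798×10⁶ m.
At r₁: circular v_c1 = √(μ/r₁) = 3312 m/s; transfer-periapsis v_p = √[μ(2/r₁ − 1/a_t)] = 3955 m/s.
Δv₁ = v_p − v_c1 = 642.6 m/s.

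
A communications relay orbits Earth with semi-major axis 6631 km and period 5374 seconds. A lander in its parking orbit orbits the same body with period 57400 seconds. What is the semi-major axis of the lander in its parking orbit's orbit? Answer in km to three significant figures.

Kepler's third law: a³ ∝ T², so a₂ = a₁ (T₂/T₁)^(2/3).
T₂/T₁ = 10.68, (T₂/T₁)^(2/3) = 4.850.
a₂ = 6631 × 4.850 = 32160 km.

a₂ ≈ 32200 km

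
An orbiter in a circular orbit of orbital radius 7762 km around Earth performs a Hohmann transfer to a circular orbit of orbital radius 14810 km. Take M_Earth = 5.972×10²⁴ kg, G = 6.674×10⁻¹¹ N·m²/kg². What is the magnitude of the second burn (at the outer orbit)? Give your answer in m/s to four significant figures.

μ = GM = 6.674×10⁻¹¹ × 5.972×10²⁴ = 3.986×10¹⁴ m³/s².
r₁ = 7762 km = 7.762×10⁶ m.
r₂ = 14810 km = 1.481×10⁷ m.
Transfer ellipse a_t = (r₁ + r₂)/2 = 1.129×10⁷ m.
At r₁: circular v_c1 = √(μ/r₁) = 7166 m/s; transfer-perigee v_p = √[μ(2/r₁ − 1/a_t)] = 8209 m/s.
At r₂: circular v_c2 = √(μ/r₂) = 5188 m/s; transfer-apogee v_a = √[μ(2/r₂ − 1/a_t)] = 4302 m/s.
Δv₂ = v_c2 − v_a = 885.5 m/s.

Δv ≈ 885.5 m/s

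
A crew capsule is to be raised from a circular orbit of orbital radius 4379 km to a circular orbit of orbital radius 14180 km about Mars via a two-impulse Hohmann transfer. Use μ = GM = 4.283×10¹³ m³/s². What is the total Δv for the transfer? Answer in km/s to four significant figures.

Δv_total ≈ 1.283 km/s

r₁ = 4379 km = 4.379×10⁶ m.
r₂ = 14180 km = 1.418×10⁷ m.
Transfer ellipse a_t = (r₁ + r₂)/2 = 9.280×10⁶ m.
At r₁: circular v_c1 = √(μ/r₁) = 3127 m/s; transfer-periapsis v_p = √[μ(2/r₁ − 1/a_t)] = 3866 m/s.
Δv₁ = v_p − v_c1 = 738.6 m/s.
At r₂: circular v_c2 = √(μ/r₂) = 1738 m/s; transfer-apoapsis v_a = √[μ(2/r₂ − 1/a_t)] = 1194 m/s.
Δv₂ = v_c2 − v_a = 544.1 m/s.
Total Δv = Δv₁ + Δv₂ = 1283 m/s = 1.283 km/s.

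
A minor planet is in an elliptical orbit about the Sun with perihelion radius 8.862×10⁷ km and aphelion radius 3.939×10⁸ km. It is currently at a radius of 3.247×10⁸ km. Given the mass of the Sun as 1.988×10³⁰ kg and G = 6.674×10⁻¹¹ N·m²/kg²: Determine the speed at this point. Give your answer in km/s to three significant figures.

v ≈ 16.3 km/s

μ = GM = 6.674×10⁻¹¹ × 1.988×10³⁰ = 1.327×10²⁰ m³/s².
Semi-major axis a = (r_p + r_a)/2 = 2.4126×10⁸ km = 2.413×10¹¹ m.
Vis-viva: v² = μ(2/r − 1/a) = 1.327×10²⁰ × (6.160×10⁻¹² − 4.145×10⁻¹²) = 2.673×10⁸ m²/s².
v = 16350 m/s = 16.35 km/s.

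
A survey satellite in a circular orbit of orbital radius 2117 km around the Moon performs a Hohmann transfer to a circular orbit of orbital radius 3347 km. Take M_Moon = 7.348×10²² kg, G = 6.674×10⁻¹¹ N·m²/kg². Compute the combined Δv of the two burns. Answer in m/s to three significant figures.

μ = GM = 6.674×10⁻¹¹ × 7.348×10²² = 4.904×10¹² m³/s².
r₁ = 2117 km = 2.117×10⁶ m.
r₂ = 3347 km = 3.347×10⁶ m.
Transfer ellipse a_t = (r₁ + r₂)/2 = 2.732×10⁶ m.
At r₁: circular v_c1 = √(μ/r₁) = 1522 m/s; transfer-perilune v_p = √[μ(2/r₁ − 1/a_t)] = 1685 m/s.
Δv₁ = v_p − v_c1 = 162.6 m/s.
At r₂: circular v_c2 = √(μ/r₂) = 1210 m/s; transfer-apolune v_a = √[μ(2/r₂ − 1/a_t)] = 1066 m/s.
Δv₂ = v_c2 − v_a = 144.9 m/s.
Total Δv = Δv₁ + Δv₂ = 307.5 m/s.

Δv_total ≈ 308 m/s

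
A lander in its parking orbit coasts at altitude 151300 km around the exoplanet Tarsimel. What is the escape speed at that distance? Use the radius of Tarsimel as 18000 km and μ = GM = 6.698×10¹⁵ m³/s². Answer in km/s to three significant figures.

v_esc ≈ 8.90 km/s

r = 18000 + 151300 = 169300 km = 1.6930×10⁸ m.
Escape speed v_esc = √(2μ/r) = √(2 × 6.698×10¹⁵ / 1.693×10⁸) = √(7.913×10⁷) = 8895 m/s.
= 8.895 km/s.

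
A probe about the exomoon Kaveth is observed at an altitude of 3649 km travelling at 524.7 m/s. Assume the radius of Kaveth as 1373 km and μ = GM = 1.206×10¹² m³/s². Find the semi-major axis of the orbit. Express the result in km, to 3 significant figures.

r = 1373 + 3649 = 5022.0 km = 5.022×10⁶ m.
Vis-viva rearranged: 1/a = 2/r − v²/μ = 3.982×10⁻⁷ − 2.283×10⁻⁷ = 1.700×10⁻⁷ m⁻¹.
a = 5.884×10⁶ m = 5883.6 km.

a ≈ 5880 km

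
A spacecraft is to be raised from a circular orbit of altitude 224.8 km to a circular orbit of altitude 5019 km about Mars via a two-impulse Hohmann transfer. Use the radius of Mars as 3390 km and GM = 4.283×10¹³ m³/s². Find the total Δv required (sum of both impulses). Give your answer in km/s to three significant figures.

Δv_total ≈ 1.14 km/s

r₁ = 3390 + 224.8 = 3614.8 km = 3.6148×10⁶ m.
r₂ = 3390 + 5019 = 8409.0 km = 8.4090×10⁶ m.
Transfer ellipse a_t = (r₁ + r₂)/2 = 6.012×10⁶ m.
At r₁: circular v_c1 = √(μ/r₁) = 3442 m/s; transfer-periapsis v_p = √[μ(2/r₁ − 1/a_t)] = 4071 m/s.
Δv₁ = v_p − v_c1 = 628.8 m/s.
At r₂: circular v_c2 = √(μ/r₂) = 2257 m/s; transfer-apoapsis v_a = √[μ(2/r₂ − 1/a_t)] = 1750 m/s.
Δv₂ = v_c2 − v_a = 506.8 m/s.
Total Δv = Δv₁ + Δv₂ = 1136 m/s = 1.136 km/s.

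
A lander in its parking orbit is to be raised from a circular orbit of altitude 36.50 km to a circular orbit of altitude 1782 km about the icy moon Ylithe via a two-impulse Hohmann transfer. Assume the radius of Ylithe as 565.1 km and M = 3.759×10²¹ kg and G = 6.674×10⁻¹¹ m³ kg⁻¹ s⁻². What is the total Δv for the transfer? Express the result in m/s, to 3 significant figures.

Δv_total ≈ 287 m/s

μ = GM = 6.674×10⁻¹¹ × 3.759×10²¹ = 2.509×10¹¹ m³/s².
r₁ = 565.1 + 36.50 = 601.60 km = 6.0160×10⁵ m.
r₂ = 565.1 + 1782 = 2347.1 km = 2.3471×10⁶ m.
Transfer ellipse a_t = (r₁ + r₂)/2 = 1.474×10⁶ m.
At r₁: circular v_c1 = √(μ/r₁) = 645.8 m/s; transfer-periapsis v_p = √[μ(2/r₁ − 1/a_t)] = 814.8 m/s.
Δv₁ = v_p − v_c1 = 169.0 m/s.
At r₂: circular v_c2 = √(μ/r₂) = 326.9 m/s; transfer-apoapsis v_a = √[μ(2/r₂ − 1/a_t)] = 208.8 m/s.
Δv₂ = v_c2 − v_a = 118.1 m/s.
Total Δv = Δv₁ + Δv₂ = 287.1 m/s.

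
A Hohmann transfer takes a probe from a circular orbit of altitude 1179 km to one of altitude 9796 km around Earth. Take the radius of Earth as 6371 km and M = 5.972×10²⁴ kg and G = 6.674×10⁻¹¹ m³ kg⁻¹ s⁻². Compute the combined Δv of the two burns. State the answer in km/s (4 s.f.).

μ = GM = 6.674×10⁻¹¹ × 5.972×10²⁴ = 3.986×10¹⁴ m³/s².
r₁ = 6371 + 1179 = 7550.0 km = 7.5500×10⁶ m.
r₂ = 6371 + 9796 = 16167 km = 1.6167×10⁷ m.
Transfer ellipse a_t = (r₁ + r₂)/2 = 1.186×10⁷ m.
At r₁: circular v_c1 = √(μ/r₁) = 7266 m/s; transfer-perigee v_p = √[μ(2/r₁ − 1/a_t)] = 8484 m/s.
Δv₁ = v_p − v_c1 = 1218 m/s.
At r₂: circular v_c2 = √(μ/r₂) = 4965 m/s; transfer-apogee v_a = √[μ(2/r₂ − 1/a_t)] = 3962 m/s.
Δv₂ = v_c2 − v_a = 1003 m/s.
Total Δv = Δv₁ + Δv₂ = 2221 m/s = 2.221 km/s.

Δv_total ≈ 2.221 km/s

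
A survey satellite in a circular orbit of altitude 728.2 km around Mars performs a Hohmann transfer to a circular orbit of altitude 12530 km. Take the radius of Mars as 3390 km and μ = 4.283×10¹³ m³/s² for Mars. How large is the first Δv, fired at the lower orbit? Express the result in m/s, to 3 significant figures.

Δv ≈ 840 m/s

r₁ = 3390 + 728.2 = 4118.2 km = 4.1182×10⁶ m.
r₂ = 3390 + 12530 = 15920 km = 1.5920×10⁷ m.
Transfer ellipse a_t = (r₁ + r₂)/2 = 1.002×10⁷ m.
At r₁: circular v_c1 = √(μ/r₁) = 3225 m/s; transfer-periapsis v_p = √[μ(2/r₁ − 1/a_t)] = 4065 m/s.
Δv₁ = v_p − v_c1 = 840.2 m/s.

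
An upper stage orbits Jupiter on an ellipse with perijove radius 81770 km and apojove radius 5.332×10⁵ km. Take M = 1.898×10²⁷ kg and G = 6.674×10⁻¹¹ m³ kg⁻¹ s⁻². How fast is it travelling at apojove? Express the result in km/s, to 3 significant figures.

v ≈ 7.95 km/s

μ = GM = 6.674×10⁻¹¹ × 1.898×10²⁷ = 1.267×10¹⁷ m³/s².
Semi-major axis a = (r_p + r_a)/2 = 3.0748×10⁵ km = 3.075×10⁸ m.
Vis-viva: v² = μ(2/r − 1/a) = 1.267×10¹⁷ × (3.751×10⁻⁹ − 3.252×10⁻⁹) = 6.318×10⁷ m²/s².
v = 7948 m/s = 7.948 km/s.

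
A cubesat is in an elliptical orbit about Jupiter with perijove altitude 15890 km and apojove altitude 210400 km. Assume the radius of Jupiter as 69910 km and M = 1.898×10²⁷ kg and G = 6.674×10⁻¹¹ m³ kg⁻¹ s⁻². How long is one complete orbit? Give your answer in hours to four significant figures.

μ = GM = 6.674×10⁻¹¹ × 1.898×10²⁷ = 1.267×10¹⁷ m³/s².
r_p = 69910 + 15890 = 85800 km = 8.5800×10⁷ m.
r_a = 69910 + 210400 = 280310 km = 2.8031×10⁸ m.
Semi-major axis a = (r_p + r_a)/2 = (85800 + 2.8031×10⁵)/2 = 1.8306×10⁵ km = 1.831×10⁸ m.
By Kepler's third law T = 2π√(a³/μ) = 2π × 6.959×10³ = 4.372×10⁴ s.
= 12.15 hours.

T ≈ 12.15 hours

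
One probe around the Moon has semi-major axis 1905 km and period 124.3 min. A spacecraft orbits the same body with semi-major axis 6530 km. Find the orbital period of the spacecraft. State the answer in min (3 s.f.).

T₂ ≈ 789 min

Kepler's third law: T² ∝ a³, so T₂ = T₁ (a₂/a₁)^(3/2).
a₂/a₁ = 3.428, (a₂/a₁)^(3/2) = 6.346.
T₂ = 124.3 × 6.346 = 788.9 min.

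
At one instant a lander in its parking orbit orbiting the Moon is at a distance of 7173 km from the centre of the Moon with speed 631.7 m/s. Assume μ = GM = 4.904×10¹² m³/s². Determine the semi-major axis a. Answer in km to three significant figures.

a ≈ 5060 km

r = 7.173×10⁶ m.
Specific orbital energy ε = v²/2 − μ/r = (631.7)²/2 − 4.904×10¹²/7.173×10⁶ = -4.842×10⁵ J/kg.
Since ε = −μ/(2a), a = −μ/(2ε) = 5.065×10⁶ m = 5064.5 km.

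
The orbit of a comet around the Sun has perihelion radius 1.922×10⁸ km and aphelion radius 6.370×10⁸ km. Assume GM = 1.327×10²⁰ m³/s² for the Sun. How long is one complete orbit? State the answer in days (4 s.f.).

T ≈ 1685 days

Semi-major axis a = (r_p + r_a)/2 = (1.9220×10⁸ + 6.3700×10⁸)/2 = 4.1460×10⁸ km = 4.146×10¹¹ m.
By Kepler's third law T = 2π√(a³/μ) = 2π × 2.317×10⁷ = 1.456×10⁸ s.
= 1685 days.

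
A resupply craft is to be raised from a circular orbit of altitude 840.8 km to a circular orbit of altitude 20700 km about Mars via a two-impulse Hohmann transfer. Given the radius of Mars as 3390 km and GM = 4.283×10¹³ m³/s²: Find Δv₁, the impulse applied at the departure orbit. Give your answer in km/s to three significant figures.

r₁ = 3390 + 840.8 = 4230.8 km = 4.2308×10⁶ m.
r₂ = 3390 + 20700 = 24090 km = 2.4090×10⁷ m.
Transfer ellipse a_t = (r₁ + r₂)/2 = 1.416×10⁷ m.
At r₁: circular v_c1 = √(μ/r₁) = 3182 m/s; transfer-periapsis v_p = √[μ(2/r₁ − 1/a_t)] = 4150 m/s.
Δv₁ = v_p − v_c1 = 968.2 m/s.
= 0.9682 km/s.

Δv ≈ 0.968 km/s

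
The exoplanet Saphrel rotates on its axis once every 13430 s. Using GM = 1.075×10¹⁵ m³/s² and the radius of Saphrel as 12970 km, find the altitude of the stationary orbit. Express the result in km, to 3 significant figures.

A synchronous orbit has period T, so by Kepler's third law a = (μT²/4π²)^(1/3).
μT²/4π² = 1.075×10¹⁵ × (1.343×10⁴)² / 39.48 = 4.911×10²¹ m³.
a = 1.700×10⁷ m = 16998 km.
Altitude h = a − R = 16998 − 12970 = 4028.1 km.

h_sync ≈ 4030 km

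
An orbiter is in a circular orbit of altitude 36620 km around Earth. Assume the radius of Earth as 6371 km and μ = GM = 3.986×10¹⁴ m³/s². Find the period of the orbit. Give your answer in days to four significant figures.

T ≈ 1.027 days

r = 6371 + 36620 = 42991 km = 4.2991×10⁷ m.
Kepler's third law: T = 2π√(r³/μ) = 2π√((4.299×10⁷)³ / 3.986×10¹⁴).
r³/μ = 1.993×10⁸ s², so T = 2π × 1.412×10⁴ = 8.871×10⁴ s.
Converting: 8.871×10⁴ s ÷ 86400 = 1.027 days.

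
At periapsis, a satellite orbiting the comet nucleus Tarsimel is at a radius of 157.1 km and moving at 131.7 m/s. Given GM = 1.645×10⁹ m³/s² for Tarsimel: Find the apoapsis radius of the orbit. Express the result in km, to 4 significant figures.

r_p = 1.571×10⁵ m.
Specific energy ε = v²/2 − μ/r = -1.799×10³ J/kg, so a = −μ/(2ε) = 4.573×10⁵ m.
The apsides satisfy r_p + r_a = 2a, so the apoapsis radius is 2a − r_p = 7.575×10⁵ m = 757.50 km.

apoapsis radius ≈ 757.5 km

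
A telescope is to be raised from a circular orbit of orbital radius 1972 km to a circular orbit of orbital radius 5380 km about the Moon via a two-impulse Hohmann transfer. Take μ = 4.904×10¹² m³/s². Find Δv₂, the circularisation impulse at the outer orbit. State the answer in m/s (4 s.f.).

Δv ≈ 255.5 m/s

r₁ = 1972 km = 1.972×10⁶ m.
r₂ = 5380 km = 5.380×10⁶ m.
Transfer ellipse a_t = (r₁ + r₂)/2 = 3.676×10⁶ m.
At r₁: circular v_c1 = √(μ/r₁) = 1577 m/s; transfer-perilune v_p = √[μ(2/r₁ − 1/a_t)] = 1908 m/s.
At r₂: circular v_c2 = √(μ/r₂) = 954.7 m/s; transfer-apolune v_a = √[μ(2/r₂ − 1/a_t)] = 699.3 m/s.
Δv₂ = v_c2 − v_a = 255.5 m/s.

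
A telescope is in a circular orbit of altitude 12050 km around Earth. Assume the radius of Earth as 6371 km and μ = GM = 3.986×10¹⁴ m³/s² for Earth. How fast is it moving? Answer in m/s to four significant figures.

v ≈ 4652 m/s

r = 6371 + 12050 = 18421 km = 1.8421×10⁷ m.
For a circular orbit v = √(μ/r) = √(3.986×10¹⁴ / 1.842×10⁷) = √(2.164×10⁷) = 4652 m/s.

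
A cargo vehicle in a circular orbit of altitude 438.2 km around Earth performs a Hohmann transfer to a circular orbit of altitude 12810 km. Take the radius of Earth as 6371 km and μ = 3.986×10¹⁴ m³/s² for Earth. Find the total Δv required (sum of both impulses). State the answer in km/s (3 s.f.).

r₁ = 6371 + 438.2 = 6809.2 km = 6.8092×10⁶ m.
r₂ = 6371 + 12810 = 19181 km = 1.9181×10⁷ m.
Transfer ellipse a_t = (r₁ + r₂)/2 = 1.300×10⁷ m.
At r₁: circular v_c1 = √(μ/r₁) = 7651 m/s; transfer-perigee v_p = √[μ(2/r₁ − 1/a_t)] = 9295 m/s.
Δv₁ = v_p − v_c1 = 1644 m/s.
At r₂: circular v_c2 = √(μ/r₂) = 4559 m/s; transfer-apogee v_a = √[μ(2/r₂ − 1/a_t)] = 3300 m/s.
Δv₂ = v_c2 − v_a = 1259 m/s.
Total Δv = Δv₁ + Δv₂ = 2903 m/s = 2.903 km/s.

Δv_total ≈ 2.90 km/s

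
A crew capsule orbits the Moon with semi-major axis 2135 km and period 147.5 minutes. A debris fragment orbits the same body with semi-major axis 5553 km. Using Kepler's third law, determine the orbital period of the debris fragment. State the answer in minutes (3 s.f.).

T₂ ≈ 619 minutes

Kepler's third law: T² ∝ a³, so T₂ = T₁ (a₂/a₁)^(3/2).
a₂/a₁ = 2.601, (a₂/a₁)^(3/2) = 4.195.
T₂ = 147.5 × 4.195 = 618.7 minutes.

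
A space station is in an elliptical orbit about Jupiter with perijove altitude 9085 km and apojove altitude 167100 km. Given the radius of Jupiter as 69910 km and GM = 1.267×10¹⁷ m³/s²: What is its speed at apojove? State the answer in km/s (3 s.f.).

v ≈ 16.3 km/s

r_p = 69910 + 9085 = 78995 km = 7.8995×10⁷ m.
r_a = 69910 + 167100 = 237010 km = 2.3701×10⁸ m.
Semi-major axis a = (r_p + r_a)/2 = 1.5800×10⁵ km = 1.580×10⁸ m.
Vis-viva: v² = μ(2/r − 1/a) = 1.267×10¹⁷ × (8.438×10⁻⁹ − 6.329×10⁻⁹) = 2.673×10⁸ m²/s².
v = 16350 m/s = 16.35 km/s.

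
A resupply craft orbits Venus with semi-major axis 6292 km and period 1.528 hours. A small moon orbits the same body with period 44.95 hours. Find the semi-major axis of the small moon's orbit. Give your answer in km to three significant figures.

a₂ ≈ 60000 km

Kepler's third law: a³ ∝ T², so a₂ = a₁ (T₂/T₁)^(2/3).
T₂/T₁ = 29.42, (T₂/T₁)^(2/3) = 9.530.
a₂ = 6292 × 9.530 = 59960 km.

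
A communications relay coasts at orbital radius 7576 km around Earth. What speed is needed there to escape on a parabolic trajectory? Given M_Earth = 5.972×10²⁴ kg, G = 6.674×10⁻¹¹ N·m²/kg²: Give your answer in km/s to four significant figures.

v_esc ≈ 10.26 km/s

μ = GM = 6.674×10⁻¹¹ × 5.972×10²⁴ = 3.986×10¹⁴ m³/s².
r = 7576 km = 7.576×10⁶ m.
Escape speed v_esc = √(2μ/r) = √(2 × 3.986×10¹⁴ / 7.576×10⁶) = √(1.052×10⁸) = 10260 m/s.
= 10.26 km/s.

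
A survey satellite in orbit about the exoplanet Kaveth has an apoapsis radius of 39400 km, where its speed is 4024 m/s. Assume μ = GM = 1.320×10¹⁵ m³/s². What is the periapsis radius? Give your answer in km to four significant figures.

r_a = 3.940×10⁷ m.
Specific energy ε = v²/2 − μ/r = -2.541×10⁷ J/kg, so a = −μ/(2ε) = 2.598×10⁷ m.
The apsides satisfy r_p + r_a = 2a, so the periapsis radius is 2a − r_a = 1.256×10⁷ m = 12556 km.

periapsis radius ≈ 12560 km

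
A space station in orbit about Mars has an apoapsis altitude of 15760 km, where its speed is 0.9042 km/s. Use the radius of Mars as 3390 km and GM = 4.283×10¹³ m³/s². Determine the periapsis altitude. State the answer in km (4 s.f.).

periapsis altitude ≈ 893.0 km

r_a = 3390 + 15760 = 19150 km = 1.915×10⁷ m.
Specific energy ε = v²/2 − μ/r = -1.828×10⁶ J/kg, so a = −μ/(2ε) = 1.172×10⁷ m.
The apsides satisfy r_p + r_a = 2a, so the periapsis radius is 2a − r_a = 4.283×10⁶ m = 4283.0 km.
Periapsis altitude = 4283.0 − 3390 = 892.99 km.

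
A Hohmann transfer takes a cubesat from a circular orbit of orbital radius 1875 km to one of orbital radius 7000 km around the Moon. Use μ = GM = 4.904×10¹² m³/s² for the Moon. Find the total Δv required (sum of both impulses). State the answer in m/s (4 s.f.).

Δv_total ≈ 706.9 m/s

r₁ = 1875 km = 1.875×10⁶ m.
r₂ = 7000 km = 7.000×10⁶ m.
Transfer ellipse a_t = (r₁ + r₂)/2 = 4.438×10⁶ m.
At r₁: circular v_c1 = √(μ/r₁) = 1617 m/s; transfer-perilune v_p = √[μ(2/r₁ − 1/a_t)] = 2031 m/s.
Δv₁ = v_p − v_c1 = 414.0 m/s.
At r₂: circular v_c2 = √(μ/r₂) = 837.0 m/s; transfer-apolune v_a = √[μ(2/r₂ − 1/a_t)] = 544.1 m/s.
Δv₂ = v_c2 − v_a = 292.9 m/s.
Total Δv = Δv₁ + Δv₂ = 706.9 m/s.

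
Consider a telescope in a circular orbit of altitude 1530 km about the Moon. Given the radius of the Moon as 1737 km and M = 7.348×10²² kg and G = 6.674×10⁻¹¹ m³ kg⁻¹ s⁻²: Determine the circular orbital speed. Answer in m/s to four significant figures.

μ = GM = 6.674×10⁻¹¹ × 7.348×10²² = 4.904×10¹² m³/s².
r = 1737 + 1530 = 3267.0 km = 3.2670×10⁶ m.
For a circular orbit v = √(μ/r) = √(4.904×10¹² / 3.267×10⁶) = √(1.501×10⁶) = 1225 m/s.

v ≈ 1225 m/s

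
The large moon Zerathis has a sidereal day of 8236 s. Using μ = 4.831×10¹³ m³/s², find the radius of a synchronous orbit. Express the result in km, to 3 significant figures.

A synchronous orbit has period T, so by Kepler's third law a = (μT²/4π²)^(1/3).
μT²/4π² = 4.831×10¹³ × (8.236×10³)² / 39.48 = 8.301×10¹⁹ m³.
a = 4.362×10⁶ m = 4362.2 km.

r_sync ≈ 4360 km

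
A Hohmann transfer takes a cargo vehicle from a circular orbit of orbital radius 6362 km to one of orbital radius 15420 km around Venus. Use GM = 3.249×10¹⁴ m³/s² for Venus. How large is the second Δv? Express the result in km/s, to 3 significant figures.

r₁ = 6362 km = 6.362×10⁶ m.
r₂ = 15420 km = 1.542×10⁷ m.
Transfer ellipse a_t = (r₁ + r₂)/2 = 1.089×10⁷ m.
At r₁: circular v_c1 = √(μ/r₁) = 7146 m/s; transfer-periapsis v_p = √[μ(2/r₁ − 1/a_t)] = 8503 m/s.
At r₂: circular v_c2 = √(μ/r₂) = 4590 m/s; transfer-apoapsis v_a = √[μ(2/r₂ − 1/a_t)] = 3508 m/s.
Δv₂ = v_c2 − v_a = 1082 m/s.
= 1.082 km/s.

Δv ≈ 1.08 km/s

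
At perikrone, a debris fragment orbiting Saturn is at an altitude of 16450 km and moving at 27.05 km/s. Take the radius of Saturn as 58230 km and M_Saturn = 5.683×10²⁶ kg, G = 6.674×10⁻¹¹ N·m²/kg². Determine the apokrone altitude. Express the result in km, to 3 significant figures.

μ = GM = 6.674×10⁻¹¹ × 5.683×10²⁶ = 3.793×10¹⁶ m³/s².
r_p = 58230 + 16450 = 74680 km = 7.468×10⁷ m.
Specific energy ε = v²/2 − μ/r = -1.420×10⁸ J/kg, so a = −μ/(2ε) = 1.335×10⁸ m.
The apsides satisfy r_p + r_a = 2a, so the apokrone radius is 2a − r_p = 1.924×10⁸ m = 1.9237×10⁵ km.
Apokrone altitude = 1.9237×10⁵ − 58230 = 1.3414×10⁵ km.

apokrone altitude ≈ 1.34×10⁵ km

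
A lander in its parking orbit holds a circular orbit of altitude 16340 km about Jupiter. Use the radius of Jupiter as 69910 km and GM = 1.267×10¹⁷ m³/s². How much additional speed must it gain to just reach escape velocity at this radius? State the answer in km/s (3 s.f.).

r = 69910 + 16340 = 86250 km = 8.6250×10⁷ m.
Circular speed v_c = √(μ/r) = 38330 m/s.
Escape speed v_esc = √(2μ/r) = √2 × v_c = 54200 m/s.
Δv = v_esc − v_c = 15880 m/s = 15.88 km/s.

Δv ≈ 15.9 km/s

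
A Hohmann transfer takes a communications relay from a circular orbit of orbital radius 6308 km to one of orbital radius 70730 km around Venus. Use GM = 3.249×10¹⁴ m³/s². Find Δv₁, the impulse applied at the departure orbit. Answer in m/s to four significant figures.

r₁ = 6308 km = 6.308×10⁶ m.
r₂ = 70730 km = 7.073×10⁷ m.
Transfer ellipse a_t = (r₁ + r₂)/2 = 3.852×10⁷ m.
At r₁: circular v_c1 = √(μ/r₁) = 7177 m/s; transfer-periapsis v_p = √[μ(2/r₁ − 1/a_t)] = 9725 m/s.
Δv₁ = v_p − v_c1 = 2548 m/s.

Δv ≈ 2548 m/s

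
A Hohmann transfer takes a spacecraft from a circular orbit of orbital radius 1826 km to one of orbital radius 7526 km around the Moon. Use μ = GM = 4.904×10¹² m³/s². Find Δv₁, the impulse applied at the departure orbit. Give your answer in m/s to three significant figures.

r₁ = 1826 km = 1.826×10⁶ m.
r₂ = 7526 km = 7.526×10⁶ m.
Transfer ellipse a_t = (r₁ + r₂)/2 = 4.676×10⁶ m.
At r₁: circular v_c1 = √(μ/r₁) = 1639 m/s; transfer-perilune v_p = √[μ(2/r₁ − 1/a_t)] = 2079 m/s.
Δv₁ = v_p − v_c1 = 440.3 m/s.

Δv ≈ 440 m/s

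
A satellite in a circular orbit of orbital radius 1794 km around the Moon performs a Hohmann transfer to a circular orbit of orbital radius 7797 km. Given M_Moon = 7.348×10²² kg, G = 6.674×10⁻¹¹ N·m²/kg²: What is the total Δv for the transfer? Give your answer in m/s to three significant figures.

Δv_total ≈ 763 m/s

μ = GM = 6.674×10⁻¹¹ × 7.348×10²² = 4.904×10¹² m³/s².
r₁ = 1794 km = 1.794×10⁶ m.
r₂ = 7797 km = 7.797×10⁶ m.
Transfer ellipse a_t = (r₁ + r₂)/2 = 4.796×10⁶ m.
At r₁: circular v_c1 = √(μ/r₁) = 1653 m/s; transfer-perilune v_p = √[μ(2/r₁ − 1/a_t)] = 2108 m/s.
Δv₁ = v_p − v_c1 = 454.9 m/s.
At r₂: circular v_c2 = √(μ/r₂) = 793.1 m/s; transfer-apolune v_a = √[μ(2/r₂ − 1/a_t)] = 485.1 m/s.
Δv₂ = v_c2 − v_a = 308.0 m/s.
Total Δv = Δv₁ + Δv₂ = 762.9 m/s.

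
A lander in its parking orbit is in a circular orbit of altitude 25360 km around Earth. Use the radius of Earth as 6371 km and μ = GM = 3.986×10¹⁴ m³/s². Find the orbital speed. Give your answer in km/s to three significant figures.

r = 6371 + 25360 = 31731 km = 3.1731×10⁷ m.
For a circular orbit v = √(μ/r) = √(3.986×10¹⁴ / 3.173×10⁷) = √(1.256×10⁷) = 3544 m/s.
That is 3.544 km/s.

v ≈ 3.54 km/s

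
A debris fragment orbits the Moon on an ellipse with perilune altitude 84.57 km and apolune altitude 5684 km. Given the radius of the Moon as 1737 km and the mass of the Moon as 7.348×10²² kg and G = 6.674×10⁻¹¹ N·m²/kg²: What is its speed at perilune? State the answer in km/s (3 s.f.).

μ = GM = 6.674×10⁻¹¹ × 7.348×10²² = 4.904×10¹² m³/s².
r_p = 1737 + 84.57 = 1821.6 km = 1.8216×10⁶ m.
r_a = 1737 + 5684 = 7421.0 km = 7.4210×10⁶ m.
Semi-major axis a = (r_p + r_a)/2 = 4621.3 km = 4.621×10⁶ m.
Vis-viva: v² = μ(2/r − 1/a) = 4.904×10¹² × (1.098×10⁻⁶ − 2.164×10⁻⁷) = 4.323×10⁶ m²/s².
v = 2079 m/s = 2.079 km/s.

v ≈ 2.08 km/s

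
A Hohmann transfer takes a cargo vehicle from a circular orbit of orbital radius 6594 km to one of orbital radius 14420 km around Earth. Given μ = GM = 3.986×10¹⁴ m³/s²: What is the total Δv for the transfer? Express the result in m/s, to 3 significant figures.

r₁ = 6594 km = 6.594×10⁶ m.
r₂ = 14420 km = 1.442×10⁷ m.
Transfer ellipse a_t = (r₁ + r₂)/2 = 1.051×10⁷ m.
At r₁: circular v_c1 = √(μ/r₁) = 7775 m/s; transfer-perigee v_p = √[μ(2/r₁ − 1/a_t)] = 9108 m/s.
Δv₁ = v_p − v_c1 = 1333 m/s.
At r₂: circular v_c2 = √(μ/r₂) = 5258 m/s; transfer-apogee v_a = √[μ(2/r₂ − 1/a_t)] = 4165 m/s.
Δv₂ = v_c2 − v_a = 1093 m/s.
Total Δv = Δv₁ + Δv₂ = 2426 m/s.

Δv_total ≈ 2430 m/s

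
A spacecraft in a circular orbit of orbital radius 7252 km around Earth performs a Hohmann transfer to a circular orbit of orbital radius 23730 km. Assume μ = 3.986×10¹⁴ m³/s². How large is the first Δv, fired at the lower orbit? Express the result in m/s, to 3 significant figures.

Δv ≈ 1760 m/s

r₁ = 7252 km = 7.252×10⁶ m.
r₂ = 23730 km = 2.373×10⁷ m.
Transfer ellipse a_t = (r₁ + r₂)/2 = 1.549×10⁷ m.
At r₁: circular v_c1 = √(μ/r₁) = 7414 m/s; transfer-perigee v_p = √[μ(2/r₁ − 1/a_t)] = 9176 m/s.
Δv₁ = v_p − v_c1 = 1762 m/s.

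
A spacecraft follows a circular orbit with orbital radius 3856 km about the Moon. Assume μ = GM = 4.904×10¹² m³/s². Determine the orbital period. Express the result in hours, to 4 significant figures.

T ≈ 5.968 hours

r = 3856 km = 3.856×10⁶ m.
Kepler's third law: T = 2π√(r³/μ) = 2π√((3.856×10⁶)³ / 4.904×10¹²).
r³/μ = 1.169×10⁷ s², so T = 2π × 3.419×10³ = 2.148×10⁴ s.
Converting: 2.148×10⁴ s ÷ 3600 = 5.968 hours.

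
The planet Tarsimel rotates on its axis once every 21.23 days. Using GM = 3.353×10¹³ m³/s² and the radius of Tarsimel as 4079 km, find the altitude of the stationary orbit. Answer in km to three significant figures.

T = 21.23 days = 1.834×10⁶ s.
A synchronous orbit has period T, so by Kepler's third law a = (μT²/4π²)^(1/3).
μT²/4π² = 3.353×10¹³ × (1.834×10⁶)² / 39.48 = 2.858×10²⁴ m³.
a = 1.419×10⁸ m = 1.4191×10⁵ km.
Altitude h = a − R = 1.4191×10⁵ − 4079 = 1.3783×10⁵ km.

h_sync ≈ 1.38×10⁵ km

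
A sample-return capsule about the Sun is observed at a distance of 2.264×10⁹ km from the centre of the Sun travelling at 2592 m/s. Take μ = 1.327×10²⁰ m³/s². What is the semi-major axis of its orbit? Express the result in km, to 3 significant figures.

a ≈ 1.20×10⁹ km

r = 2.264×10¹² m.
Vis-viva rearranged: 1/a = 2/r − v²/μ = 8.834×10⁻¹³ − 5.063×10⁻¹⁴ = 8.328×10⁻¹³ m⁻¹.
a = 1.201×10¹² m = 1.2008×10⁹ km.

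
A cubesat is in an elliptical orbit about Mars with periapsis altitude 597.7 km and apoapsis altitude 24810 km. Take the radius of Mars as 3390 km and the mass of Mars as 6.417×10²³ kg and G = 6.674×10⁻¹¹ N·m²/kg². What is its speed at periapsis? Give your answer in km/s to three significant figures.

v ≈ 4.34 km/s

μ = GM = 6.674×10⁻¹¹ × 6.417×10²³ = 4.283×10¹³ m³/s².
r_p = 3390 + 597.7 = 3987.7 km = 3.9877×10⁶ m.
r_a = 3390 + 24810 = 28200 km = 2.8200×10⁷ m.
Semi-major axis a = (r_p + r_a)/2 = 16094 km = 1.609×10⁷ m.
Vis-viva: v² = μ(2/r − 1/a) = 4.283×10¹³ × (5.015×10⁻⁷ − 6.214×10⁻⁸) = 1.882×10⁷ m²/s².
v = 4338 m/s = 4.338 km/s.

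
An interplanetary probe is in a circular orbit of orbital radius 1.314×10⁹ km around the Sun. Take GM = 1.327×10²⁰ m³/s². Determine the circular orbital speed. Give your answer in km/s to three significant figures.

r = 1.314×10⁹ km = 1.314×10¹² m.
For a circular orbit v = √(μ/r) = √(1.327×10²⁰ / 1.314×10¹²) = √(1.010×10⁸) = 10050 m/s.
That is 10.05 km/s.

v ≈ 10.0 km/s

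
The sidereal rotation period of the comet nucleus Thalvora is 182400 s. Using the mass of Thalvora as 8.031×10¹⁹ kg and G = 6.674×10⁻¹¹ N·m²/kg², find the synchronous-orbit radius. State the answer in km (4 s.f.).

r_sync ≈ 1653 km

μ = GM = 6.674×10⁻¹¹ × 8.031×10¹⁹ = 5.360×10⁹ m³/s².
A synchronous orbit has period T, so by Kepler's third law a = (μT²/4π²)^(1/3).
μT²/4π² = 5.360×10⁹ × (1.824×10⁵)² / 39.48 = 4.517×10¹⁸ m³.
a = 1.653×10⁶ m = 1653.0 km.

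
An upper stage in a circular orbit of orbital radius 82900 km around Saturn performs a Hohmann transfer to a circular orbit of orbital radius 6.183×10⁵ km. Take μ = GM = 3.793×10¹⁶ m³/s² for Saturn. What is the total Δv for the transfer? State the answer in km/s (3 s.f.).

r₁ = 82900 km = 8.290×10⁷ m.
r₂ = 6.183×10⁵ km = 6.183×10⁸ m.
Transfer ellipse a_t = (r₁ + r₂)/2 = 3.506×10⁸ m.
At r₁: circular v_c1 = √(μ/r₁) = 21390 m/s; transfer-perikrone v_p = √[μ(2/r₁ − 1/a_t)] = 28410 m/s.
Δv₁ = v_p − v_c1 = 7016 m/s.
At r₂: circular v_c2 = √(μ/r₂) = 7832 m/s; transfer-apokrone v_a = √[μ(2/r₂ − 1/a_t)] = 3809 m/s.
Δv₂ = v_c2 − v_a = 4024 m/s.
Total Δv = Δv₁ + Δv₂ = 11040 m/s = 11.04 km/s.

Δv_total ≈ 11.0 km/s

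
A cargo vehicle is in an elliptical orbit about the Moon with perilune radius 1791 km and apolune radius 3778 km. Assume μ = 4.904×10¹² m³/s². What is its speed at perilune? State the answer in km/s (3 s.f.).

Semi-major axis a = (r_p + r_a)/2 = 2784.5 km = 2.784×10⁶ m.
Vis-viva: v² = μ(2/r − 1/a) = 4.904×10¹² × (1.117×10⁻⁶ − 3.591×10⁻⁷) = 3.715×10⁶ m²/s².
v = 1927 m/s = 1.927 km/s.

v ≈ 1.93 km/s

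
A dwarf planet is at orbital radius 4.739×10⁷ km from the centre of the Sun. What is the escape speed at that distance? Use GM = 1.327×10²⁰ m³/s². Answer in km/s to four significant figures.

v_esc ≈ 74.84 km/s

r = 4.739×10⁷ km = 4.739×10¹⁰ m.
Escape speed v_esc = √(2μ/r) = √(2 × 1.327×10²⁰ / 4.739×10¹⁰) = √(5.600×10⁹) = 74840 m/s.
= 74.84 km/s.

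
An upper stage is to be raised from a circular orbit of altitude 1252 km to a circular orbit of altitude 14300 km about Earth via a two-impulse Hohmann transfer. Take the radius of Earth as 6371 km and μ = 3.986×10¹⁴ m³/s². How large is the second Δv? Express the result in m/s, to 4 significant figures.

r₁ = 6371 + 1252 = 7623.0 km = 7.6230×10⁶ m.
r₂ = 6371 + 14300 = 20671 km = 2.0671×10⁷ m.
Transfer ellipse a_t = (r₁ + r₂)/2 = 1.415×10⁷ m.
At r₁: circular v_c1 = √(μ/r₁) = 7231 m/s; transfer-perigee v_p = √[μ(2/r₁ − 1/a_t)] = 8741 m/s.
At r₂: circular v_c2 = √(μ/r₂) = 4391 m/s; transfer-apogee v_a = √[μ(2/r₂ − 1/a_t)] = 3223 m/s.
Δv₂ = v_c2 − v_a = 1168 m/s.

Δv ≈ 1168 m/s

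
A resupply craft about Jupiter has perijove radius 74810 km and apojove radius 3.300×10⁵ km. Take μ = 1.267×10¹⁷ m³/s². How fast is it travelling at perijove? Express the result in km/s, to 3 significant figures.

Semi-major axis a = (r_p + r_a)/2 = 2.0240×10⁵ km = 2.024×10⁸ m.
Vis-viva: v² = μ(2/r − 1/a) = 1.267×10¹⁷ × (2.673×10⁻⁸ − 4.941×10⁻⁹) = 2.761×10⁹ m²/s².
v = 52550 m/s = 52.55 km/s.

v ≈ 52.5 km/s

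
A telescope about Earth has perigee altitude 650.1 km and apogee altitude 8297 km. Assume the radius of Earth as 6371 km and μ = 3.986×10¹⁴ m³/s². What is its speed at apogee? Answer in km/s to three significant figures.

r_p = 6371 + 650.1 = 7021.1 km = 7.0211×10⁶ m.
r_a = 6371 + 8297 = 14668 km = 1.4668×10⁷ m.
Semi-major axis a = (r_p + r_a)/2 = 10845 km = 1.084×10⁷ m.
Vis-viva: v² = μ(2/r − 1/a) = 3.986×10¹⁴ × (1.364×10⁻⁷ − 9.221×10⁻⁸) = 1.759×10⁷ m²/s².
v = 4194 m/s = 4.194 km/s.

v ≈ 4.19 km/s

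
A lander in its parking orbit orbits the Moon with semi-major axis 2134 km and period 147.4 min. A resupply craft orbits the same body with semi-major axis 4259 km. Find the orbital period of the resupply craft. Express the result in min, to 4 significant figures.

Kepler's third law: T² ∝ a³, so T₂ = T₁ (a₂/a₁)^(3/2).
a₂/a₁ = 1.996, (a₂/a₁)^(3/2) = 2.819.
T₂ = 147.4 × 2.819 = 415.6 min.

T₂ ≈ 415.6 min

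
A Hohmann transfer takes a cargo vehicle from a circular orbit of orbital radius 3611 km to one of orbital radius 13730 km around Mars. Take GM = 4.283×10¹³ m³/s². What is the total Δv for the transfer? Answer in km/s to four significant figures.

r₁ = 3611 km = 3.611×10⁶ m.
r₂ = 13730 km = 1.373×10⁷ m.
Transfer ellipse a_t = (r₁ + r₂)/2 = 8.670×10⁶ m.
At r₁: circular v_c1 = √(μ/r₁) = 3444 m/s; transfer-periapsis v_p = √[μ(2/r₁ − 1/a_t)] = 4334 m/s.
Δv₁ = v_p − v_c1 = 889.9 m/s.
At r₂: circular v_c2 = √(μ/r₂) = 1766 m/s; transfer-apoapsis v_a = √[μ(2/r₂ − 1/a_t)] = 1140 m/s.
Δv₂ = v_c2 − v_a = 626.4 m/s.
Total Δv = Δv₁ + Δv₂ = 1516 m/s = 1.516 km/s.

Δv_total ≈ 1.516 km/s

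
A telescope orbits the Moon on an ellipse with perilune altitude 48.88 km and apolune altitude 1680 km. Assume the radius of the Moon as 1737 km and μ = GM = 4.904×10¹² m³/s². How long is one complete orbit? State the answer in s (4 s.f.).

r_p = 1737 + 48.88 = 1785.9 km = 1.7859×10⁶ m.
r_a = 1737 + 1680 = 3417.0 km = 3.4170×10⁶ m.
Semi-major axis a = (r_p + r_a)/2 = (1785.9 + 3417.0)/2 = 2601.4 km = 2.601×10⁶ m.
By Kepler's third law T = 2π√(a³/μ) = 2π × 1.895×10³ = 1.190×10⁴ s.

T ≈ 11900 s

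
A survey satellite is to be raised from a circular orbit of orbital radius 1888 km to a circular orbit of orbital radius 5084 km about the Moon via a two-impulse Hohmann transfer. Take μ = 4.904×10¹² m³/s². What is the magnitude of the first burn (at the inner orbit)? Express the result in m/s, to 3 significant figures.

Δv ≈ 335 m/s

r₁ = 1888 km = 1.888×10⁶ m.
r₂ = 5084 km = 5.084×10⁶ m.
Transfer ellipse a_t = (r₁ + r₂)/2 = 3.486×10⁶ m.
At r₁: circular v_c1 = √(μ/r₁) = 1612 m/s; transfer-perilune v_p = √[μ(2/r₁ − 1/a_t)] = 1946 m/s.
Δv₁ = v_p − v_c1 = 334.7 m/s.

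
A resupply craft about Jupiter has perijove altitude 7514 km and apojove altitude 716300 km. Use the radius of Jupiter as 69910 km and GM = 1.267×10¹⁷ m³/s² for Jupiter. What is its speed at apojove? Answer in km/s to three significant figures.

v ≈ 5.38 km/s

r_p = 69910 + 7514 = 77424 km = 7.7424×10⁷ m.
r_a = 69910 + 716300 = 786210 km = 7.8621×10⁸ m.
Semi-major axis a = (r_p + r_a)/2 = 4.3182×10⁵ km = 4.318×10⁸ m.
Vis-viva: v² = μ(2/r − 1/a) = 1.267×10¹⁷ × (2.544×10⁻⁹ − 2.316×10⁻⁹) = 2.889×10⁷ m²/s².
v = 5375 m/s = 5.375 km/s.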